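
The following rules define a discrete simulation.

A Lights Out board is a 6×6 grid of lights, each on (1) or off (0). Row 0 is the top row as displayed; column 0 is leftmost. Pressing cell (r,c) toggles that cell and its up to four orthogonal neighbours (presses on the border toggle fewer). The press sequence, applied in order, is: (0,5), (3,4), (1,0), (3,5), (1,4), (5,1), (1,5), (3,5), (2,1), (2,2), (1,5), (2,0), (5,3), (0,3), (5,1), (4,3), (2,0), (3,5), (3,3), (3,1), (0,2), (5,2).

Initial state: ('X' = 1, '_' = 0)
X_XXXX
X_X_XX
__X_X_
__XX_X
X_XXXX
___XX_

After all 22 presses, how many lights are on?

[0] X_XXXX
X_X_XX
__X_X_
__XX_X
X_XXXX
___XX_
[1] X_XX__
X_X_X_
__X_X_
__XX_X
X_XXXX
___XX_
[2] X_XX__
X_X_X_
__X___
__X_X_
X_XX_X
___XX_
[3] __XX__
_XX_X_
X_X___
__X_X_
X_XX_X
___XX_
[4] __XX__
_XX_X_
X_X__X
__X__X
X_XX__
___XX_
[5] __XXX_
_XXX_X
X_X_XX
__X__X
X_XX__
___XX_
[6] __XXX_
_XXX_X
X_X_XX
__X__X
XXXX__
XXXXX_
[7] __XXXX
_XXXX_
X_X_X_
__X__X
XXXX__
XXXXX_
[8] __XXXX
_XXXX_
X_X_XX
__X_X_
XXXX_X
XXXXX_
[9] __XXXX
__XXX_
_X__XX
_XX_X_
XXXX_X
XXXXX_
[10] __XXXX
___XX_
__XXXX
_X__X_
XXXX_X
XXXXX_
[11] __XXX_
___X_X
__XXX_
_X__X_
XXXX_X
XXXXX_
[12] __XXX_
X__X_X
XXXXX_
XX__X_
XXXX_X
XXXXX_
[13] __XXX_
X__X_X
XXXXX_
XX__X_
XXX__X
XX____
[14] ______
X____X
XXXXX_
XX__X_
XXX__X
XX____
[15] ______
X____X
XXXXX_
XX__X_
X_X__X
__X___
[16] ______
X____X
XXXXX_
XX_XX_
X__XXX
__XX__
[17] ______
_____X
__XXX_
_X_XX_
X__XXX
__XX__
[18] ______
_____X
__XXXX
_X_X_X
X__XX_
__XX__
[19] ______
_____X
__X_XX
_XX_XX
X___X_
__XX__
[20] ______
_____X
_XX_XX
X___XX
XX__X_
__XX__
[21] _XXX__
__X__X
_XX_XX
X___XX
XX__X_
__XX__
[22] _XXX__
__X__X
_XX_XX
X___XX
XXX_X_
_X____

17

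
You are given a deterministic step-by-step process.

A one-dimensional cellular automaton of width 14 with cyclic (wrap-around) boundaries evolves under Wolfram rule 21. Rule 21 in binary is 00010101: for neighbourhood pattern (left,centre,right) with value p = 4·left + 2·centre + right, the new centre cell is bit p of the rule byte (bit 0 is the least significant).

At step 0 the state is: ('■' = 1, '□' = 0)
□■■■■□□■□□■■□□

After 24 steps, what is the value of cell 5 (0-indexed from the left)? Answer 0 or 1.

1

0) □■■■■□□■□□■■□□
1) □□□□□■□■■□□□■■
2) ■■■■□■□□□■■□□□
3) □□□□□■■■□□□■■□
4) ■■■■□□□□■■□□□■
5) □□□□■■■□□□■■□□
6) ■■■□□□□■■□□□■■
7) □□□■■■□□□■■□□□
8) ■■□□□□■■□□□■■■
9) □□■■■□□□■■□□□□
10) ■□□□□■■□□□■■■■
11) □■■■□□□■■□□□□□
12) □□□□■■□□□■■■■■
13) ■■■□□□■■□□□□□□
14) □□□■■□□□■■■■■□
15) ■■□□□■■□□□□□□■
16) □□■■□□□■■■■■□□
17) ■□□□■■□□□□□□■■
18) □■■□□□■■■■■□□□
19) □□□■■□□□□□□■■■
20) ■■□□□■■■■■□□□□
21) □□■■□□□□□□■■■□
22) ■□□□■■■■■□□□□■
23) □■■□□□□□□■■■□□
24) □□□■■■■■□□□□■■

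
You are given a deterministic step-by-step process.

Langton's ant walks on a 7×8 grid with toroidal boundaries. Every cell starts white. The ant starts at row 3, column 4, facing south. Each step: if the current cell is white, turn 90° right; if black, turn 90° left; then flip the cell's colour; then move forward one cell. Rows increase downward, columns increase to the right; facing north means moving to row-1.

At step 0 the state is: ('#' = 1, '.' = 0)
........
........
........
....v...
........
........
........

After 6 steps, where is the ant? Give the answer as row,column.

gen 0: ........
........
........
....v...
........
........
........
gen 1: ........
........
........
...<#...
........
........
........
gen 2: ........
........
...^....
...##...
........
........
........
gen 3: ........
........
...#>...
...##...
........
........
........
gen 4: ........
........
...##...
...#v...
........
........
........
gen 5: ........
........
...##...
...#.>..
........
........
........
gen 6: ........
........
...##...
...#.#..
.....v..
........
........

4,5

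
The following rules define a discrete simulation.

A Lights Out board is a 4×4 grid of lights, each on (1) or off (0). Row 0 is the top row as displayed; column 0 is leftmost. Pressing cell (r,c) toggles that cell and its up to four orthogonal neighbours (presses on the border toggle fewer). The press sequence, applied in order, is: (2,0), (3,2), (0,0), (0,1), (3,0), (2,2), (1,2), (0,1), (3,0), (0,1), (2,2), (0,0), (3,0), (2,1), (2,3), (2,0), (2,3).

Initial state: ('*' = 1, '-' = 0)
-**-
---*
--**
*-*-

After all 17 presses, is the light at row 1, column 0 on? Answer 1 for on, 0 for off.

0) -**-
---*
--**
*-*-
1) -**-
*--*
****
--*-
2) -**-
*--*
**-*
-*-*
3) *-*-
---*
**-*
-*-*
4) -*--
-*-*
**-*
-*-*
5) -*--
-*-*
-*-*
*--*
6) -*--
-***
--*-
*-**
7) -**-
----
----
*-**
8) *---
-*--
----
*-**
9) *---
-*--
*---
-***
10) -**-
----
*---
-***
11) -**-
--*-
****
-*-*
12) *-*-
*-*-
****
-*-*
13) *-*-
*-*-
-***
*--*
14) *-*-
***-
*--*
**-*
15) *-*-
****
*-*-
**--
16) *-*-
-***
-**-
-*--
17) *-*-
-**-
-*-*
-*-*

0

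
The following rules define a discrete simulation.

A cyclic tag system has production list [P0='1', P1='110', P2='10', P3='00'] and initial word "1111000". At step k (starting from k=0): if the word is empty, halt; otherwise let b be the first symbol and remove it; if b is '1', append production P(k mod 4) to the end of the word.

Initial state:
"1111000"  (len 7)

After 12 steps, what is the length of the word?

t=0: "1111000"  (len 7)
t=1: "1110001"  (len 7)
t=2: "110001110"  (len 9)
t=3: "1000111010"  (len 10)
t=4: "00011101000"  (len 11)
t=5: "0011101000"  (len 10)
t=6: "011101000"  (len 9)
t=7: "11101000"  (len 8)
t=8: "110100000"  (len 9)
t=9: "101000001"  (len 9)
t=10: "01000001110"  (len 11)
t=11: "1000001110"  (len 10)
t=12: "00000111000"  (len 11)

11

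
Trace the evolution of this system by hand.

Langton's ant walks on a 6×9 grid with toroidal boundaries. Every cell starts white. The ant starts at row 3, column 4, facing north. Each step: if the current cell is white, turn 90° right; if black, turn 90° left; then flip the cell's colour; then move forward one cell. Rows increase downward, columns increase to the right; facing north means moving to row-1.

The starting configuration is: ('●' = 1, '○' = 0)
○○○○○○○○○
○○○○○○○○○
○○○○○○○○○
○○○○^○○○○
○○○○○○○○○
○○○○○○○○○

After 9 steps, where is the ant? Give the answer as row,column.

t=0: ○○○○○○○○○
○○○○○○○○○
○○○○○○○○○
○○○○^○○○○
○○○○○○○○○
○○○○○○○○○
t=1: ○○○○○○○○○
○○○○○○○○○
○○○○○○○○○
○○○○●>○○○
○○○○○○○○○
○○○○○○○○○
t=2: ○○○○○○○○○
○○○○○○○○○
○○○○○○○○○
○○○○●●○○○
○○○○○v○○○
○○○○○○○○○
t=3: ○○○○○○○○○
○○○○○○○○○
○○○○○○○○○
○○○○●●○○○
○○○○<●○○○
○○○○○○○○○
t=4: ○○○○○○○○○
○○○○○○○○○
○○○○○○○○○
○○○○^●○○○
○○○○●●○○○
○○○○○○○○○
t=5: ○○○○○○○○○
○○○○○○○○○
○○○○○○○○○
○○○<○●○○○
○○○○●●○○○
○○○○○○○○○
t=6: ○○○○○○○○○
○○○○○○○○○
○○○^○○○○○
○○○●○●○○○
○○○○●●○○○
○○○○○○○○○
t=7: ○○○○○○○○○
○○○○○○○○○
○○○●>○○○○
○○○●○●○○○
○○○○●●○○○
○○○○○○○○○
t=8: ○○○○○○○○○
○○○○○○○○○
○○○●●○○○○
○○○●v●○○○
○○○○●●○○○
○○○○○○○○○
t=9: ○○○○○○○○○
○○○○○○○○○
○○○●●○○○○
○○○<●●○○○
○○○○●●○○○
○○○○○○○○○

3,3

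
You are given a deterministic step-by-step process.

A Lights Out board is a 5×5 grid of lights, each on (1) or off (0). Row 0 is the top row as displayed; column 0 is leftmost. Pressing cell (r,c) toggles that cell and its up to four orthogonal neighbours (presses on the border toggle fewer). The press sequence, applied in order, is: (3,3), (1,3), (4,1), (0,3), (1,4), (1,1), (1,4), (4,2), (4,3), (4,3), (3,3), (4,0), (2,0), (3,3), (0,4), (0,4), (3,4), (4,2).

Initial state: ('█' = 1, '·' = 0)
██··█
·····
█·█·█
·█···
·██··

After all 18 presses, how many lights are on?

[0] ██··█
·····
█·█·█
·█···
·██··
[1] ██··█
·····
█·███
·████
·███·
[2] ██·██
··███
█·█·█
·████
·███·
[3] ██·██
··███
█·█·█
··███
█··█·
[4] ███··
··█·█
█·█·█
··███
█··█·
[5] ███·█
··██·
█·█··
··███
█··█·
[6] █·█·█
██·█·
███··
··███
█··█·
[7] █·█··
██··█
███·█
··███
█··█·
[8] █·█··
██··█
███·█
···██
███··
[9] █·█··
██··█
███·█
····█
██·██
[10] █·█··
██··█
███·█
···██
███··
[11] █·█··
██··█
█████
··█··
████·
[12] █·█··
██··█
█████
█·█··
··██·
[13] █·█··
·█··█
··███
··█··
··██·
[14] █·█··
·█··█
··█·█
···██
··█··
[15] █·███
·█···
··█·█
···██
··█··
[16] █·█··
·█··█
··█·█
···██
··█··
[17] █·█··
·█··█
··█··
·····
··█·█
[18] █·█··
·█··█
··█··
··█··
·█·██

9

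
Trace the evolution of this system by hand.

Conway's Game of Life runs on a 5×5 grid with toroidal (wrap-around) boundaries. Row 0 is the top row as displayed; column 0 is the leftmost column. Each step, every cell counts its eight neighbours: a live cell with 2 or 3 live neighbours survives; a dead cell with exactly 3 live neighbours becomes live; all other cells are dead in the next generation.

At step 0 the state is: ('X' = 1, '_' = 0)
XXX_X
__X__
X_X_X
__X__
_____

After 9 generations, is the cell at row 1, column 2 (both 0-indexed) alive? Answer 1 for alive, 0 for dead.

1

t=0: XXX_X
__X__
X_X_X
__X__
_____
t=1: XXXX_
__X__
__X__
_X_X_
X_XX_
t=2: X____
_____
_XXX_
_X_XX
X____
t=3: _____
_XX__
XX_XX
_X_XX
XX___
t=4: X_X__
_XXXX
_____
___X_
XXX_X
t=5: _____
XXXXX
____X
XXXXX
X_X_X
t=6: _____
XXXXX
_____
__X__
__X__
t=7: X___X
XXXXX
X___X
_____
_____
t=8: __X__
__X__
__X__
_____
_____
t=9: _____
_XXX_
_____
_____
_____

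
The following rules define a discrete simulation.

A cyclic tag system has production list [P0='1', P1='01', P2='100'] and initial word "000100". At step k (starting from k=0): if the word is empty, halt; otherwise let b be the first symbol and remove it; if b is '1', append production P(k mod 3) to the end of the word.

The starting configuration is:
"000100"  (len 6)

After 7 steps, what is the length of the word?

1

gen 0: "000100"  (len 6)
gen 1: "00100"  (len 5)
gen 2: "0100"  (len 4)
gen 3: "100"  (len 3)
gen 4: "001"  (len 3)
gen 5: "01"  (len 2)
gen 6: "1"  (len 1)
gen 7: "1"  (len 1)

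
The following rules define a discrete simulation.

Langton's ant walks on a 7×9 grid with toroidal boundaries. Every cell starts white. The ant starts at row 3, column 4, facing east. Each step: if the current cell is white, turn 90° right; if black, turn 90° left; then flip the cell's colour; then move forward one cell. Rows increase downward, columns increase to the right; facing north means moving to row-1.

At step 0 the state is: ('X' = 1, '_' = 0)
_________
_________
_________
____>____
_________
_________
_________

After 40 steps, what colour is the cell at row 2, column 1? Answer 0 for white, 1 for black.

[0] _________
_________
_________
____>____
_________
_________
_________
[1] _________
_________
_________
____X____
____v____
_________
_________
[2] _________
_________
_________
____X____
___<X____
_________
_________
[3] _________
_________
_________
___^X____
___XX____
_________
_________
[4] _________
_________
_________
___X>____
___XX____
_________
_________
[5] _________
_________
____^____
___X_____
___XX____
_________
_________
[6] _________
_________
____X>___
___X_____
___XX____
_________
_________
[7] _________
_________
____XX___
___X_v___
___XX____
_________
_________
[8] _________
_________
____XX___
___X<X___
___XX____
_________
_________
[9] _________
_________
____^X___
___XXX___
___XX____
_________
_________
[10] _________
_________
___<_X___
___XXX___
___XX____
_________
_________
[11] _________
___^_____
___X_X___
___XXX___
___XX____
_________
_________
[12] _________
___X>____
___X_X___
___XXX___
___XX____
_________
_________
[13] _________
___XX____
___XvX___
___XXX___
___XX____
_________
_________
[14] _________
___XX____
___<XX___
___XXX___
___XX____
_________
_________
[15] _________
___XX____
____XX___
___vXX___
___XX____
_________
_________
[16] _________
___XX____
____XX___
____>X___
___XX____
_________
_________
[17] _________
___XX____
____^X___
_____X___
___XX____
_________
_________
[18] _________
___XX____
___<_X___
_____X___
___XX____
_________
_________
[19] _________
___^X____
___X_X___
_____X___
___XX____
_________
_________
[20] _________
__<_X____
___X_X___
_____X___
___XX____
_________
_________
[21] __^______
__X_X____
___X_X___
_____X___
___XX____
_________
_________
[22] __X>_____
__X_X____
___X_X___
_____X___
___XX____
_________
_________
[23] __XX_____
__XvX____
___X_X___
_____X___
___XX____
_________
_________
[24] __XX_____
__<XX____
___X_X___
_____X___
___XX____
_________
_________
[25] __XX_____
___XX____
__vX_X___
_____X___
___XX____
_________
_________
[26] __XX_____
___XX____
_<XX_X___
_____X___
___XX____
_________
_________
[27] __XX_____
_^_XX____
_XXX_X___
_____X___
___XX____
_________
_________
[28] __XX_____
_X>XX____
_XXX_X___
_____X___
___XX____
_________
_________
[29] __XX_____
_XXXX____
_XvX_X___
_____X___
___XX____
_________
_________
[30] __XX_____
_XXXX____
_X_>_X___
_____X___
___XX____
_________
_________
[31] __XX_____
_XX^X____
_X___X___
_____X___
___XX____
_________
_________
[32] __XX_____
_X<_X____
_X___X___
_____X___
___XX____
_________
_________
[33] __XX_____
_X__X____
_Xv__X___
_____X___
___XX____
_________
_________
[34] __XX_____
_X__X____
_<X__X___
_____X___
___XX____
_________
_________
[35] __XX_____
_X__X____
__X__X___
_v___X___
___XX____
_________
_________
[36] __XX_____
_X__X____
__X__X___
<X___X___
___XX____
_________
_________
[37] __XX_____
_X__X____
^_X__X___
XX___X___
___XX____
_________
_________
[38] __XX_____
_X__X____
X>X__X___
XX___X___
___XX____
_________
_________
[39] __XX_____
_X__X____
XXX__X___
Xv___X___
___XX____
_________
_________
[40] __XX_____
_X__X____
XXX__X___
X_>__X___
___XX____
_________
_________

1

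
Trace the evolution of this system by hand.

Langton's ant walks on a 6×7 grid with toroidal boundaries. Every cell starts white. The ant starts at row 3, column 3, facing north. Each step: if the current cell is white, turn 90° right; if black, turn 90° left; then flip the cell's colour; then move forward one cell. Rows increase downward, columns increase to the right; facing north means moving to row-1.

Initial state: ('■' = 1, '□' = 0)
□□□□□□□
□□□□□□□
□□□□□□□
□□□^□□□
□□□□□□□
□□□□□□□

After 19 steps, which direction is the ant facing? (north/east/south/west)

gen 0: □□□□□□□
□□□□□□□
□□□□□□□
□□□^□□□
□□□□□□□
□□□□□□□
gen 1: □□□□□□□
□□□□□□□
□□□□□□□
□□□■>□□
□□□□□□□
□□□□□□□
gen 2: □□□□□□□
□□□□□□□
□□□□□□□
□□□■■□□
□□□□v□□
□□□□□□□
gen 3: □□□□□□□
□□□□□□□
□□□□□□□
□□□■■□□
□□□<■□□
□□□□□□□
gen 4: □□□□□□□
□□□□□□□
□□□□□□□
□□□^■□□
□□□■■□□
□□□□□□□
gen 5: □□□□□□□
□□□□□□□
□□□□□□□
□□<□■□□
□□□■■□□
□□□□□□□
gen 6: □□□□□□□
□□□□□□□
□□^□□□□
□□■□■□□
□□□■■□□
□□□□□□□
gen 7: □□□□□□□
□□□□□□□
□□■>□□□
□□■□■□□
□□□■■□□
□□□□□□□
gen 8: □□□□□□□
□□□□□□□
□□■■□□□
□□■v■□□
□□□■■□□
□□□□□□□
gen 9: □□□□□□□
□□□□□□□
□□■■□□□
□□<■■□□
□□□■■□□
□□□□□□□
gen 10: □□□□□□□
□□□□□□□
□□■■□□□
□□□■■□□
□□v■■□□
□□□□□□□
gen 11: □□□□□□□
□□□□□□□
□□■■□□□
□□□■■□□
□<■■■□□
□□□□□□□
gen 12: □□□□□□□
□□□□□□□
□□■■□□□
□^□■■□□
□■■■■□□
□□□□□□□
gen 13: □□□□□□□
□□□□□□□
□□■■□□□
□■>■■□□
□■■■■□□
□□□□□□□
gen 14: □□□□□□□
□□□□□□□
□□■■□□□
□■■■■□□
□■v■■□□
□□□□□□□
gen 15: □□□□□□□
□□□□□□□
□□■■□□□
□■■■■□□
□■□>■□□
□□□□□□□
gen 16: □□□□□□□
□□□□□□□
□□■■□□□
□■■^■□□
□■□□■□□
□□□□□□□
gen 17: □□□□□□□
□□□□□□□
□□■■□□□
□■<□■□□
□■□□■□□
□□□□□□□
gen 18: □□□□□□□
□□□□□□□
□□■■□□□
□■□□■□□
□■v□■□□
□□□□□□□
gen 19: □□□□□□□
□□□□□□□
□□■■□□□
□■□□■□□
□<■□■□□
□□□□□□□

west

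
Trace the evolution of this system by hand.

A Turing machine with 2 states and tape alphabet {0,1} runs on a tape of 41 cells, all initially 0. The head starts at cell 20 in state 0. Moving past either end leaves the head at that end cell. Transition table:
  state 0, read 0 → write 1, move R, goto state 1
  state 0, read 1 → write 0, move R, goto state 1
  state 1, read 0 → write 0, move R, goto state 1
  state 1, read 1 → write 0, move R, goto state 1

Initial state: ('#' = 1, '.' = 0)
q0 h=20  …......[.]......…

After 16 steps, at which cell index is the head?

36

0) q0 h=20  …......[.]......…
1) q1 h=21  ….....#[.]......…
2) q1 h=22  …....#.[.]......…
3) q1 h=23  …...#..[.]......…
4) q1 h=24  …..#...[.]......…
5) q1 h=25  ….#....[.]......…
6) q1 h=26  …#.....[.]......…
7) q1 h=27  …......[.]......…
8) q1 h=28  …......[.]......…
9) q1 h=29  …......[.]......…
10) q1 h=30  …......[.]......…
11) q1 h=31  …......[.]......…
12) q1 h=32  …......[.]......…
13) q1 h=33  …......[.]......…
14) q1 h=34  …......[.]......|
15) q1 h=35  …......[.].....|
16) q1 h=36  …......[.]....|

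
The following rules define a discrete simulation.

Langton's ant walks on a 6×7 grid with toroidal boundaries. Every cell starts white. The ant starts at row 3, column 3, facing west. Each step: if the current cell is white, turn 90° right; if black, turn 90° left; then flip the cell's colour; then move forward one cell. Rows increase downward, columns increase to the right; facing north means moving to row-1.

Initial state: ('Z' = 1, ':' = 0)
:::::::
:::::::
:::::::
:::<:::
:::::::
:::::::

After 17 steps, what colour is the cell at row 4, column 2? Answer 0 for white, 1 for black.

1

0) :::::::
:::::::
:::::::
:::<:::
:::::::
:::::::
1) :::::::
:::::::
:::^:::
:::Z:::
:::::::
:::::::
2) :::::::
:::::::
:::Z>::
:::Z:::
:::::::
:::::::
3) :::::::
:::::::
:::ZZ::
:::Zv::
:::::::
:::::::
4) :::::::
:::::::
:::ZZ::
:::<Z::
:::::::
:::::::
5) :::::::
:::::::
:::ZZ::
::::Z::
:::v:::
:::::::
6) :::::::
:::::::
:::ZZ::
::::Z::
::<Z:::
:::::::
7) :::::::
:::::::
:::ZZ::
::^:Z::
::ZZ:::
:::::::
8) :::::::
:::::::
:::ZZ::
::Z>Z::
::ZZ:::
:::::::
9) :::::::
:::::::
:::ZZ::
::ZZZ::
::Zv:::
:::::::
10) :::::::
:::::::
:::ZZ::
::ZZZ::
::Z:>::
:::::::
11) :::::::
:::::::
:::ZZ::
::ZZZ::
::Z:Z::
::::v::
12) :::::::
:::::::
:::ZZ::
::ZZZ::
::Z:Z::
:::<Z::
13) :::::::
:::::::
:::ZZ::
::ZZZ::
::Z^Z::
:::ZZ::
14) :::::::
:::::::
:::ZZ::
::ZZZ::
::ZZ>::
:::ZZ::
15) :::::::
:::::::
:::ZZ::
::ZZ^::
::ZZ:::
:::ZZ::
16) :::::::
:::::::
:::ZZ::
::Z<:::
::ZZ:::
:::ZZ::
17) :::::::
:::::::
:::ZZ::
::Z::::
::Zv:::
:::ZZ::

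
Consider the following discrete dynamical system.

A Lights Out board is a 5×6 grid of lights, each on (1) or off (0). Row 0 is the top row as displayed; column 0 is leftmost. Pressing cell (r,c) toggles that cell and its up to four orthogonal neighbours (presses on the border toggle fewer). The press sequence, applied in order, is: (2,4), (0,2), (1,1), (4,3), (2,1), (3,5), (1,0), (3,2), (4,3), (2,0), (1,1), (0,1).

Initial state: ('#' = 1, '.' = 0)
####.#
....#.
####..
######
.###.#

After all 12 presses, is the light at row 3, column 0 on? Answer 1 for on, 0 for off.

0

k=0  ####.#
....#.
####..
######
.###.#
k=1  ####.#
......
###.##
####.#
.###.#
k=2  #....#
..#...
###.##
####.#
.###.#
k=3  ##...#
##....
#.#.##
####.#
.###.#
k=4  ##...#
##....
#.#.##
###..#
.#..##
k=5  ##...#
#.....
.#..##
#.#..#
.#..##
k=6  ##...#
#.....
.#..#.
#.#.#.
.#..#.
k=7  .#...#
.#....
##..#.
#.#.#.
.#..#.
k=8  .#...#
.#....
###.#.
##.##.
.##.#.
k=9  .#...#
.#....
###.#.
##..#.
.#.#..
k=10  .#...#
##....
..#.#.
.#..#.
.#.#..
k=11  .....#
..#...
.##.#.
.#..#.
.#.#..
k=12  ###..#
.##...
.##.#.
.#..#.
.#.#..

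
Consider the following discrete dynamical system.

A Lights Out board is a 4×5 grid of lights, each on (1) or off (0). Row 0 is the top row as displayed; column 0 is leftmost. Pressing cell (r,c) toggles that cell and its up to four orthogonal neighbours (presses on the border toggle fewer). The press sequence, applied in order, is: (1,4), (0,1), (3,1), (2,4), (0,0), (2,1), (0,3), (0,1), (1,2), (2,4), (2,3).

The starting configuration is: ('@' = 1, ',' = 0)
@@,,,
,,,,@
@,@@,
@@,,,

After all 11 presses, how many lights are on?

gen 0: @@,,,
,,,,@
@,@@,
@@,,,
gen 1: @@,,@
,,,@,
@,@@@
@@,,,
gen 2: ,,@,@
,@,@,
@,@@@
@@,,,
gen 3: ,,@,@
,@,@,
@@@@@
,,@,,
gen 4: ,,@,@
,@,@@
@@@,,
,,@,@
gen 5: @@@,@
@@,@@
@@@,,
,,@,@
gen 6: @@@,@
@,,@@
,,,,,
,@@,@
gen 7: @@,@,
@,,,@
,,,,,
,@@,@
gen 8: ,,@@,
@@,,@
,,,,,
,@@,@
gen 9: ,,,@,
@,@@@
,,@,,
,@@,@
gen 10: ,,,@,
@,@@,
,,@@@
,@@,,
gen 11: ,,,@,
@,@,,
,,,,,
,@@@,

6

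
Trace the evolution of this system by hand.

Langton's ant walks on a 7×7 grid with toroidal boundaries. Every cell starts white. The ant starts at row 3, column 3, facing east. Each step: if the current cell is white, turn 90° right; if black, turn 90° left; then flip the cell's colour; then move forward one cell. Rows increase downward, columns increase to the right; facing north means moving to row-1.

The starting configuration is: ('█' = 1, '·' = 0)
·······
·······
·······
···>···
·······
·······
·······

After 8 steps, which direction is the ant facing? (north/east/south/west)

step 0: ·······
·······
·······
···>···
·······
·······
·······
step 1: ·······
·······
·······
···█···
···v···
·······
·······
step 2: ·······
·······
·······
···█···
··<█···
·······
·······
step 3: ·······
·······
·······
··^█···
··██···
·······
·······
step 4: ·······
·······
·······
··█>···
··██···
·······
·······
step 5: ·······
·······
···^···
··█····
··██···
·······
·······
step 6: ·······
·······
···█>··
··█····
··██···
·······
·······
step 7: ·······
·······
···██··
··█·v··
··██···
·······
·······
step 8: ·······
·······
···██··
··█<█··
··██···
·······
·······

west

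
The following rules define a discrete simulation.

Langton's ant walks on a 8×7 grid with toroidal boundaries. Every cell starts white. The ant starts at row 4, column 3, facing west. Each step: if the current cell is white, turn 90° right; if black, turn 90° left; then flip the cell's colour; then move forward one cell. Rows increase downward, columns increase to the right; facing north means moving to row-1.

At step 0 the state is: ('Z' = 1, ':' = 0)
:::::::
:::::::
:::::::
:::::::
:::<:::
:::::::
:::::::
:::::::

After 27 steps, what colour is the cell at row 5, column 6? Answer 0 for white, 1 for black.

[0] :::::::
:::::::
:::::::
:::::::
:::<:::
:::::::
:::::::
:::::::
[1] :::::::
:::::::
:::::::
:::^:::
:::Z:::
:::::::
:::::::
:::::::
[2] :::::::
:::::::
:::::::
:::Z>::
:::Z:::
:::::::
:::::::
:::::::
[3] :::::::
:::::::
:::::::
:::ZZ::
:::Zv::
:::::::
:::::::
:::::::
[4] :::::::
:::::::
:::::::
:::ZZ::
:::<Z::
:::::::
:::::::
:::::::
[5] :::::::
:::::::
:::::::
:::ZZ::
::::Z::
:::v:::
:::::::
:::::::
[6] :::::::
:::::::
:::::::
:::ZZ::
::::Z::
::<Z:::
:::::::
:::::::
[7] :::::::
:::::::
:::::::
:::ZZ::
::^:Z::
::ZZ:::
:::::::
:::::::
[8] :::::::
:::::::
:::::::
:::ZZ::
::Z>Z::
::ZZ:::
:::::::
:::::::
[9] :::::::
:::::::
:::::::
:::ZZ::
::ZZZ::
::Zv:::
:::::::
:::::::
[10] :::::::
:::::::
:::::::
:::ZZ::
::ZZZ::
::Z:>::
:::::::
:::::::
[11] :::::::
:::::::
:::::::
:::ZZ::
::ZZZ::
::Z:Z::
::::v::
:::::::
[12] :::::::
:::::::
:::::::
:::ZZ::
::ZZZ::
::Z:Z::
:::<Z::
:::::::
[13] :::::::
:::::::
:::::::
:::ZZ::
::ZZZ::
::Z^Z::
:::ZZ::
:::::::
[14] :::::::
:::::::
:::::::
:::ZZ::
::ZZZ::
::ZZ>::
:::ZZ::
:::::::
[15] :::::::
:::::::
:::::::
:::ZZ::
::ZZ^::
::ZZ:::
:::ZZ::
:::::::
[16] :::::::
:::::::
:::::::
:::ZZ::
::Z<:::
::ZZ:::
:::ZZ::
:::::::
[17] :::::::
:::::::
:::::::
:::ZZ::
::Z::::
::Zv:::
:::ZZ::
:::::::
[18] :::::::
:::::::
:::::::
:::ZZ::
::Z::::
::Z:>::
:::ZZ::
:::::::
[19] :::::::
:::::::
:::::::
:::ZZ::
::Z::::
::Z:Z::
:::Zv::
:::::::
[20] :::::::
:::::::
:::::::
:::ZZ::
::Z::::
::Z:Z::
:::Z:>:
:::::::
[21] :::::::
:::::::
:::::::
:::ZZ::
::Z::::
::Z:Z::
:::Z:Z:
:::::v:
[22] :::::::
:::::::
:::::::
:::ZZ::
::Z::::
::Z:Z::
:::Z:Z:
::::<Z:
[23] :::::::
:::::::
:::::::
:::ZZ::
::Z::::
::Z:Z::
:::Z^Z:
::::ZZ:
[24] :::::::
:::::::
:::::::
:::ZZ::
::Z::::
::Z:Z::
:::ZZ>:
::::ZZ:
[25] :::::::
:::::::
:::::::
:::ZZ::
::Z::::
::Z:Z^:
:::ZZ::
::::ZZ:
[26] :::::::
:::::::
:::::::
:::ZZ::
::Z::::
::Z:ZZ>
:::ZZ::
::::ZZ:
[27] :::::::
:::::::
:::::::
:::ZZ::
::Z::::
::Z:ZZZ
:::ZZ:v
::::ZZ:

1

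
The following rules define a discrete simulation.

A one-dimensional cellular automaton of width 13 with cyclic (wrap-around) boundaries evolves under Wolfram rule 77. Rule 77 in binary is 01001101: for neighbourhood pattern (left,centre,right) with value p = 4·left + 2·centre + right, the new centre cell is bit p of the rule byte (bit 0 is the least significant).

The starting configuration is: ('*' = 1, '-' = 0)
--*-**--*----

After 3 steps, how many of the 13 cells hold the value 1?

6

gen 0: --*-**--*----
gen 1: *-*-**--*-***
gen 2: *-*-**--*-*--
gen 3: *-*-**--*-*--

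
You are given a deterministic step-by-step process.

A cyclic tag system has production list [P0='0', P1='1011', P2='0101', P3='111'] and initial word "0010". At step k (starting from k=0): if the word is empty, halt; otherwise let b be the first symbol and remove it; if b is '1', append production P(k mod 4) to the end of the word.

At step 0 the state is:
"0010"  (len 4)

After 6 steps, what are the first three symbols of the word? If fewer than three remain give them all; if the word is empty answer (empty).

011

gen 0: "0010"  (len 4)
gen 1: "010"  (len 3)
gen 2: "10"  (len 2)
gen 3: "00101"  (len 5)
gen 4: "0101"  (len 4)
gen 5: "101"  (len 3)
gen 6: "011011"  (len 6)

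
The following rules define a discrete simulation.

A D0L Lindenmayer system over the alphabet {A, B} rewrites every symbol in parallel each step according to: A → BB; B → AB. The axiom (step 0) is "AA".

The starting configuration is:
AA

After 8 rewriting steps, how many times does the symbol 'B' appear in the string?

0) AA
1) BBBB
2) ABABABAB
3) BBABBBABBBABBBAB
4) ABABBBABABABBBABABABBBABABABBBAB
5) BBABBBABABABBBABBBABBBABABABBBABBBABBBABABABBBABBBABBBABABABBBAB
6) ABABBBABABABBBABBBABBBABABABBBABABABBBABABABBBABBBABBBABAB…ABABABBBABBBABBBABABABBBABABABBBABABABBBABBBABBBABABABBBAB  (len 128)
7) BBABBBABABABBBABBBABBBABABABBBABABABBBABABABBBABBBABBBABAB…ABABABBBABBBABBBABABABBBABABABBBABABABBBABBBABBBABABABBBAB  (len 256)
8) ABABBBABABABBBABBBABBBABABABBBABABABBBABABABBBABBBABBBABAB…ABABABBBABBBABBBABABABBBABABABBBABABABBBABBBABBBABABABBBAB  (len 512)

340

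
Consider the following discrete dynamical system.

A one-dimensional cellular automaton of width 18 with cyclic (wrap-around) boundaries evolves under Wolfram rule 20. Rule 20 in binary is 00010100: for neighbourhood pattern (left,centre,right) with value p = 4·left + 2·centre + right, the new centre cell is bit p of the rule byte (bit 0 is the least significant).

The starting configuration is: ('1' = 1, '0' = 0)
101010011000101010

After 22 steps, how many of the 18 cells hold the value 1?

[0] 101010011000101010
[1] 101011000100101010
[2] 101000100110101010
[3] 101100110000101010
[4] 100010001000101010
[5] 110011001100101010
[6] 001000100010101010
[7] 001100110010101011
[8] 100010001010101000
[9] 110011001010101100
[10] 001000101010100010
[11] 001100101010110011
[12] 100010101010001000
[13] 110010101011001100
[14] 001010101000100010
[15] 001010101100110011
[16] 101010100010001000
[17] 101010110011001100
[18] 101010001000100010
[19] 101011001100110010
[20] 101000100010001010
[21] 101100110011001010
[22] 100010001000101010

6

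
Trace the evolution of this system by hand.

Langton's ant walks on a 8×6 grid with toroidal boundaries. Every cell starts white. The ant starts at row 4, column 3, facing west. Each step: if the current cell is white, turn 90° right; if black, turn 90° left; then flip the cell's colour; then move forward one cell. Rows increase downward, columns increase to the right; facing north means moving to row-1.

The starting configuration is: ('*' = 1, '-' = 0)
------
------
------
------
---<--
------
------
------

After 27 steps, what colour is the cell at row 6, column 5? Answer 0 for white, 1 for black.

0

0) ------
------
------
------
---<--
------
------
------
1) ------
------
------
---^--
---*--
------
------
------
2) ------
------
------
---*>-
---*--
------
------
------
3) ------
------
------
---**-
---*v-
------
------
------
4) ------
------
------
---**-
---<*-
------
------
------
5) ------
------
------
---**-
----*-
---v--
------
------
6) ------
------
------
---**-
----*-
--<*--
------
------
7) ------
------
------
---**-
--^-*-
--**--
------
------
8) ------
------
------
---**-
--*>*-
--**--
------
------
9) ------
------
------
---**-
--***-
--*v--
------
------
10) ------
------
------
---**-
--***-
--*->-
------
------
11) ------
------
------
---**-
--***-
--*-*-
----v-
------
12) ------
------
------
---**-
--***-
--*-*-
---<*-
------
13) ------
------
------
---**-
--***-
--*^*-
---**-
------
14) ------
------
------
---**-
--***-
--**>-
---**-
------
15) ------
------
------
---**-
--**^-
--**--
---**-
------
16) ------
------
------
---**-
--*<--
--**--
---**-
------
17) ------
------
------
---**-
--*---
--*v--
---**-
------
18) ------
------
------
---**-
--*---
--*->-
---**-
------
19) ------
------
------
---**-
--*---
--*-*-
---*v-
------
20) ------
------
------
---**-
--*---
--*-*-
---*->
------
21) ------
------
------
---**-
--*---
--*-*-
---*-*
-----v
22) ------
------
------
---**-
--*---
--*-*-
---*-*
----<*
23) ------
------
------
---**-
--*---
--*-*-
---*^*
----**
24) ------
------
------
---**-
--*---
--*-*-
---**>
----**
25) ------
------
------
---**-
--*---
--*-*^
---**-
----**
26) ------
------
------
---**-
--*---
>-*-**
---**-
----**
27) ------
------
------
---**-
--*---
*-*-**
v--**-
----**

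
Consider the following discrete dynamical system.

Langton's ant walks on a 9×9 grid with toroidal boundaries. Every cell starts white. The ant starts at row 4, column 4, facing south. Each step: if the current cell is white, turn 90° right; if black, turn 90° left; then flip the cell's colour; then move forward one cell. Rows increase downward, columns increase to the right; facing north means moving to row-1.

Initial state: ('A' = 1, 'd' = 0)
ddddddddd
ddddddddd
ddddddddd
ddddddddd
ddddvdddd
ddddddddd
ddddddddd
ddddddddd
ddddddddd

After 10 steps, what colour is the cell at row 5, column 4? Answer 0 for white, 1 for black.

[0] ddddddddd
ddddddddd
ddddddddd
ddddddddd
ddddvdddd
ddddddddd
ddddddddd
ddddddddd
ddddddddd
[1] ddddddddd
ddddddddd
ddddddddd
ddddddddd
ddd<Adddd
ddddddddd
ddddddddd
ddddddddd
ddddddddd
[2] ddddddddd
ddddddddd
ddddddddd
ddd^ddddd
dddAAdddd
ddddddddd
ddddddddd
ddddddddd
ddddddddd
[3] ddddddddd
ddddddddd
ddddddddd
dddA>dddd
dddAAdddd
ddddddddd
ddddddddd
ddddddddd
ddddddddd
[4] ddddddddd
ddddddddd
ddddddddd
dddAAdddd
dddAvdddd
ddddddddd
ddddddddd
ddddddddd
ddddddddd
[5] ddddddddd
ddddddddd
ddddddddd
dddAAdddd
dddAd>ddd
ddddddddd
ddddddddd
ddddddddd
ddddddddd
[6] ddddddddd
ddddddddd
ddddddddd
dddAAdddd
dddAdAddd
dddddvddd
ddddddddd
ddddddddd
ddddddddd
[7] ddddddddd
ddddddddd
ddddddddd
dddAAdddd
dddAdAddd
dddd<Addd
ddddddddd
ddddddddd
ddddddddd
[8] ddddddddd
ddddddddd
ddddddddd
dddAAdddd
dddA^Addd
ddddAAddd
ddddddddd
ddddddddd
ddddddddd
[9] ddddddddd
ddddddddd
ddddddddd
dddAAdddd
dddAA>ddd
ddddAAddd
ddddddddd
ddddddddd
ddddddddd
[10] ddddddddd
ddddddddd
ddddddddd
dddAA^ddd
dddAAdddd
ddddAAddd
ddddddddd
ddddddddd
ddddddddd

1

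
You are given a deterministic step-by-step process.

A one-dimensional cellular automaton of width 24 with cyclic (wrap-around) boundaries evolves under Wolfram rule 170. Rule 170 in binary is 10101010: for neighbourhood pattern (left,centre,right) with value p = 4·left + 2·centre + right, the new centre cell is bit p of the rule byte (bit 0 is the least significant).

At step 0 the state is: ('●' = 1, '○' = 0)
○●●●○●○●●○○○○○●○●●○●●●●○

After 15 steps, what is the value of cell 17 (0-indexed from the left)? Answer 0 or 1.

1

k=0  ○●●●○●○●●○○○○○●○●●○●●●●○
k=1  ●●●○●○●●○○○○○●○●●○●●●●○○
k=2  ●●○●○●●○○○○○●○●●○●●●●○○●
k=3  ●○●○●●○○○○○●○●●○●●●●○○●●
k=4  ○●○●●○○○○○●○●●○●●●●○○●●●
k=5  ●○●●○○○○○●○●●○●●●●○○●●●○
k=6  ○●●○○○○○●○●●○●●●●○○●●●○●
k=7  ●●○○○○○●○●●○●●●●○○●●●○●○
k=8  ●○○○○○●○●●○●●●●○○●●●○●○●
k=9  ○○○○○●○●●○●●●●○○●●●○●○●●
k=10  ○○○○●○●●○●●●●○○●●●○●○●●○
k=11  ○○○●○●●○●●●●○○●●●○●○●●○○
k=12  ○○●○●●○●●●●○○●●●○●○●●○○○
k=13  ○●○●●○●●●●○○●●●○●○●●○○○○
k=14  ●○●●○●●●●○○●●●○●○●●○○○○○
k=15  ○●●○●●●●○○●●●○●○●●○○○○○●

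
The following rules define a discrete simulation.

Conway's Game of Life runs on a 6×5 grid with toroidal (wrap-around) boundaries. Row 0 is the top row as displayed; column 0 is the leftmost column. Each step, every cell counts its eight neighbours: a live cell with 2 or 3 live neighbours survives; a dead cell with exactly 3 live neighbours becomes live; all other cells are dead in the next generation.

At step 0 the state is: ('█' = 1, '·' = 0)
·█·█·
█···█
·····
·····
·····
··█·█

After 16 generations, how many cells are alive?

4

step 0: ·█·█·
█···█
·····
·····
·····
··█·█
step 1: ·███·
█···█
·····
·····
·····
··██·
step 2: ██···
█████
·····
·····
·····
·█·█·
step 3: ·····
··███
█████
·····
·····
███··
step 4: █···█
·····
██···
█████
·█···
·█···
step 5: █····
·█··█
···█·
···██
···██
·█···
step 6: ██···
█···█
█·██·
··█··
█·███
█···█
step 7: ·█···
··██·
█·██·
█····
█·█··
··█··
step 8: ·█·█·
···██
··██·
█·██·
·····
··█··
step 9: ···██
····█
·█···
·████
·███·
··█··
step 10: ···██
█··██
·█··█
····█
█···█
·█··█
step 11: ··█··
··█··
·····
···██
···██
·····
step 12: ·····
·····
···█·
···██
···██
···█·
step 13: ·····
·····
···██
··█··
··█··
···██
step 14: ·····
·····
···█·
··█··
··█··
···█·
step 15: ·····
·····
·····
··██·
··██·
·····
step 16: ·····
·····
·····
··██·
··██·
·····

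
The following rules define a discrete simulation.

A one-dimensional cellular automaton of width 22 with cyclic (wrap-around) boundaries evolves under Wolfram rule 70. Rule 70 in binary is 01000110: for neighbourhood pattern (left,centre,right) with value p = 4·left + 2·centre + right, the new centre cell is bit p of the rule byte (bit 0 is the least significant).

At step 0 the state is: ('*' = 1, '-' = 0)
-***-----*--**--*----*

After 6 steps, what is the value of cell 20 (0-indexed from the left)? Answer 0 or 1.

0

[0] -***-----*--**--*----*
[1] ---*----**-*-*-**---**
[2] --**---*-*-*-*--*--*-*
[3] -*-*--**-*-*-*-**-**-*
[4] -*-*-*-*-*-*-*--*--*-*
[5] -*-*-*-*-*-*-*-**-**-*
[6] -*-*-*-*-*-*-*--*--*-*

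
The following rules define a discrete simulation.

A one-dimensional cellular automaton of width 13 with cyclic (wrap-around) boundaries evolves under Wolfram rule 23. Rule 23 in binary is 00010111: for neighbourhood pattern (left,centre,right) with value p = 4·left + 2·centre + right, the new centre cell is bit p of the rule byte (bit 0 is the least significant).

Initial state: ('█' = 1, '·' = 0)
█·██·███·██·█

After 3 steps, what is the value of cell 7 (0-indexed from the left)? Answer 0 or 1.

0

0) █·██·███·██·█
1) ·············
2) █████████████
3) ·············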